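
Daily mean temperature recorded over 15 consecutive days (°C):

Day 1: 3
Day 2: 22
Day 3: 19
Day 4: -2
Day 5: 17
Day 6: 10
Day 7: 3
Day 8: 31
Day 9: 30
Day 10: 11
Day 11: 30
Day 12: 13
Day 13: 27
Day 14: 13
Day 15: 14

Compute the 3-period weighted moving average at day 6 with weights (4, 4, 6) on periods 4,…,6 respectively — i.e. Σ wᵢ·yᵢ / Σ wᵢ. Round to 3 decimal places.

8.571

Weighted sum: 4·-2 + 4·17 + 6·10 = -8 + 68 + 60 = 120
Weight total: 4 + 4 + 6 = 14
WMA = 120 / 14 = 8.571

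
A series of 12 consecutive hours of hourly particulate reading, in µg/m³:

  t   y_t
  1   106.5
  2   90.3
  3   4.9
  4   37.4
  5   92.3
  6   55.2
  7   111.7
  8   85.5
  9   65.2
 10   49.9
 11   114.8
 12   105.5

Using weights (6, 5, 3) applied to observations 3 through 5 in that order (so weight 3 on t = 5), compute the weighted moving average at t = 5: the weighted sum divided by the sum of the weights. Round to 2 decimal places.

Weighted sum: 6·4.9 + 5·37.4 + 3·92.3 = 29.4 + 187.0 + 276.9 = 493.3
Weight total: 6 + 5 + 3 = 14
WMA = 493.3 / 14 = 35.24

35.24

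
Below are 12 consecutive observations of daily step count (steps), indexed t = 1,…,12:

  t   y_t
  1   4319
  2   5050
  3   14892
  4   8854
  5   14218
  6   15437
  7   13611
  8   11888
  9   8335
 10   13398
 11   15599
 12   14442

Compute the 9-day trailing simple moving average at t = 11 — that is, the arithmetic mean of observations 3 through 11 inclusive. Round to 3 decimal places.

12914.667

Sum of periods 3–11: 14892 + 8854 + 14218 + 15437 + 13611 + 11888 + 8335 + 13398 + 15599 = 116232
Divide by 9: 116232 / 9 = 12914.667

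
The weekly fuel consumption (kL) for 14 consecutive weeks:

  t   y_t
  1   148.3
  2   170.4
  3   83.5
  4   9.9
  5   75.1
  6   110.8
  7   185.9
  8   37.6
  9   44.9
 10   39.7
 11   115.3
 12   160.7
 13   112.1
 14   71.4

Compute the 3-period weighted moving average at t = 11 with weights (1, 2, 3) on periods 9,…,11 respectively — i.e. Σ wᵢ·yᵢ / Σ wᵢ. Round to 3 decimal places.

Weighted sum: 1·44.9 + 2·39.7 + 3·115.3 = 44.9 + 79.4 + 345.9 = 470.2
Weight total: 1 + 2 + 3 = 6
WMA = 470.2 / 6 = 78.367

78.367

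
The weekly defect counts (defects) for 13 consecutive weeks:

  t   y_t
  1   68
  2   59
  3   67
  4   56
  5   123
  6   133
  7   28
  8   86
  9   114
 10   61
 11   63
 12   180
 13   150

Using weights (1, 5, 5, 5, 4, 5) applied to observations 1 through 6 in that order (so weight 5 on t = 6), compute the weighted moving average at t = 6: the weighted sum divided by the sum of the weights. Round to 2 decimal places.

Weighted sum: 1·68 + 5·59 + 5·67 + 5·56 + 4·123 + 5·133 = 68 + 295 + 335 + 280 + 492 + 665 = 2135
Weight total: 1 + 5 + 5 + 5 + 4 + 5 = 25
WMA = 2135 / 25 = 85.40

85.40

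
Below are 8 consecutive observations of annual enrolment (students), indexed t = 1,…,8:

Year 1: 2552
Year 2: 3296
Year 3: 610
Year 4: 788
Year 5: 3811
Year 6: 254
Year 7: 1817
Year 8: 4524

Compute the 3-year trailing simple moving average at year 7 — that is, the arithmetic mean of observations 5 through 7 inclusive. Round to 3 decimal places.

Sum of periods 5–7: 3811 + 254 + 1817 = 5882
Divide by 3: 5882 / 3 = 1960.667

1960.667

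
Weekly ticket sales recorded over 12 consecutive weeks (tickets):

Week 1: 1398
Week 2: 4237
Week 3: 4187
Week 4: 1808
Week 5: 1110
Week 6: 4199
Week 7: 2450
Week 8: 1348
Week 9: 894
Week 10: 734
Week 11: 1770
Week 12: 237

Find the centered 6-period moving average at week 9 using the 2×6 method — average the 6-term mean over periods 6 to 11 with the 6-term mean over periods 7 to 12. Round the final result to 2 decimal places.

1569.00

Sum over 6–11: 4199 + 2450 + 1348 + 894 + 734 + 1770 = 11395
Sum over 7–12: 2450 + 1348 + 894 + 734 + 1770 + 237 = 7433
CMA at t=9 = (11395 + 7433) / (2·6) = 18828 / 12 = 1569.00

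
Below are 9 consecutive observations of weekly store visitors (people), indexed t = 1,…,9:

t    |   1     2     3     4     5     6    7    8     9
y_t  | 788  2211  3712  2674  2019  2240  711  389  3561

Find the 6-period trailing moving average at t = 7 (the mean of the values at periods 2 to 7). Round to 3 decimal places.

Sum of periods 2–7: 2211 + 3712 + 2674 + 2019 + 2240 + 711 = 13567
Divide by 6: 13567 / 6 = 2261.167

2261.167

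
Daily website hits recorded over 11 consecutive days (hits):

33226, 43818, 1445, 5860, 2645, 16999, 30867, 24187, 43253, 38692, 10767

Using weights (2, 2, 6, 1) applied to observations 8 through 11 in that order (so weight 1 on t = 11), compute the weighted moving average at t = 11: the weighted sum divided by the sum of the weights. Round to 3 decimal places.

Weighted sum: 2·24187 + 2·43253 + 6·38692 + 1·10767 = 48374 + 86506 + 232152 + 10767 = 377799
Weight total: 2 + 2 + 6 + 1 = 11
WMA = 377799 / 11 = 34345.364

34345.364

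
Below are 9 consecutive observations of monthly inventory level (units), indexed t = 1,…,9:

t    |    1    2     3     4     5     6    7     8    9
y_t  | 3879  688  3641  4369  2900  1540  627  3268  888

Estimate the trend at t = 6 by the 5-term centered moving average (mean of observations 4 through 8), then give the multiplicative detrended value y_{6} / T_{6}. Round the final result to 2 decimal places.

Trend T_6 = (4369 + 2900 + 1540 + 627 + 3268) / 5 = 12704/5 = 2540.8000
Ratio to trend: 1540 / 2540.8000 = 0.61

0.61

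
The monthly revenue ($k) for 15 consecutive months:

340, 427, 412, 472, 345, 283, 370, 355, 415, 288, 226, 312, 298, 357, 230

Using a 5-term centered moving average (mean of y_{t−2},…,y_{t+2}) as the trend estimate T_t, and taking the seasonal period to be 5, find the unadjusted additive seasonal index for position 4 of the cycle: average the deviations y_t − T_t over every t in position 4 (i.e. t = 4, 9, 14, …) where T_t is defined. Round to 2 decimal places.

84.20

Season position 4 occurs at t = 4, 9 (where T_t is defined).
t=4: T_4 = 387.8000; y_4 − T_4 = 472 − 387.8000 = 84.2000
t=9: T_9 = 330.8000; y_9 − T_9 = 415 − 330.8000 = 84.2000
Mean deviation: (84.2000 + 84.2000) / 2 = 84.20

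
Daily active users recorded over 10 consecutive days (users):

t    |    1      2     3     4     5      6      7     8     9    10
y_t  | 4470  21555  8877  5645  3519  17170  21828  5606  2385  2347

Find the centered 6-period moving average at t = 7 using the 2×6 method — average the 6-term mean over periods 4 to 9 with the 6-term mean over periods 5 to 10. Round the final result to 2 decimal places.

9084.00

Sum over 4–9: 5645 + 3519 + 17170 + 21828 + 5606 + 2385 = 56153
Sum over 5–10: 3519 + 17170 + 21828 + 5606 + 2385 + 2347 = 52855
CMA at t=7 = (56153 + 52855) / (2·6) = 109008 / 12 = 9084.00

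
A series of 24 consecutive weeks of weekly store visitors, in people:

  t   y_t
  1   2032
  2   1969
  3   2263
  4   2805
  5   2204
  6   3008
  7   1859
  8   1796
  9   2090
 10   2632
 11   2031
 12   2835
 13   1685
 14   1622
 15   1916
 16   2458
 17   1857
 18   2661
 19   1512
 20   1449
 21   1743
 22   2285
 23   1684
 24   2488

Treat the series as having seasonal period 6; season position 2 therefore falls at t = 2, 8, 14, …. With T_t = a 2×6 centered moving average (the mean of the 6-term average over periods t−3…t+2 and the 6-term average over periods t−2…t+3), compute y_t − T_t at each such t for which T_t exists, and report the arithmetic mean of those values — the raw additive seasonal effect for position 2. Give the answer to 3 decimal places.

Season position 2 occurs at t = 8, 14, 20 (where T_t is defined).
t=8: T_8 = 2250.41667; y_8 − T_8 = 1796 − 2250.41667 = -454.41667
t=14: T_14 = 2076.66667; y_14 − T_14 = 1622 − 2076.66667 = -454.66667
t=20: T_20 = 1903.41667; y_20 − T_20 = 1449 − 1903.41667 = -454.41667
Mean deviation: (-454.41667 + -454.66667 + -454.41667) / 3 = -454.500

-454.500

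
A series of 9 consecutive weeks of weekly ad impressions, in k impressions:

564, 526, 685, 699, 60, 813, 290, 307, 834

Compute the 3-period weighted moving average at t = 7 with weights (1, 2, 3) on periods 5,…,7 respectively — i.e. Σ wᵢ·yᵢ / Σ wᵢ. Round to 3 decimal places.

426.000

Weighted sum: 1·60 + 2·813 + 3·290 = 60 + 1626 + 870 = 2556
Weight total: 1 + 2 + 3 = 6
WMA = 2556 / 6 = 426.000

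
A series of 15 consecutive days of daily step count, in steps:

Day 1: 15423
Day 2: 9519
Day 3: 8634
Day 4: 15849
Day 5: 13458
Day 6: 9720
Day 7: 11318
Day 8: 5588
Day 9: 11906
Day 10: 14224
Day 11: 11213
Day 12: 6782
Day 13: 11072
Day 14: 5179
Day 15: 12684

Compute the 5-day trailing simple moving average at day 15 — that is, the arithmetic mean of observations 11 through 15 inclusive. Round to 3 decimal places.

9386.000

Sum of periods 11–15: 11213 + 6782 + 11072 + 5179 + 12684 = 46930
Divide by 5: 46930 / 5 = 9386.000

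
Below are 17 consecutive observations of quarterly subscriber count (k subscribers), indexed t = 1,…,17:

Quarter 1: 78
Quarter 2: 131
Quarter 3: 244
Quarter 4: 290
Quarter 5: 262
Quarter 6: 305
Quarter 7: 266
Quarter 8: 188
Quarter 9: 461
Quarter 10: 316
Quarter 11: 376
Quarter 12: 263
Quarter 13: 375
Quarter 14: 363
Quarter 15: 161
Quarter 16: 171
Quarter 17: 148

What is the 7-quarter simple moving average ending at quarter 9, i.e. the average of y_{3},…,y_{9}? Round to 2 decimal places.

Sum of periods 3–9: 244 + 290 + 262 + 305 + 266 + 188 + 461 = 2016
Divide by 7: 2016 / 7 = 288.00

288.00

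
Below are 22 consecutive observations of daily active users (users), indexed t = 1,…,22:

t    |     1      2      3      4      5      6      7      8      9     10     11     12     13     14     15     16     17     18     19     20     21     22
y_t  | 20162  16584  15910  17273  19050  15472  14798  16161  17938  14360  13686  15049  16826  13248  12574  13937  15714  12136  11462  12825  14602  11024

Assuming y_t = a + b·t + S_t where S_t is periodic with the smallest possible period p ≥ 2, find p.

First differences y_{t+1} − y_t: -3578, -674, 1363, 1777, -3578, -674, 1363, 1777, -3578, -674, …
The difference pattern repeats every 4 terms and not for any smaller step, so p = 4.

4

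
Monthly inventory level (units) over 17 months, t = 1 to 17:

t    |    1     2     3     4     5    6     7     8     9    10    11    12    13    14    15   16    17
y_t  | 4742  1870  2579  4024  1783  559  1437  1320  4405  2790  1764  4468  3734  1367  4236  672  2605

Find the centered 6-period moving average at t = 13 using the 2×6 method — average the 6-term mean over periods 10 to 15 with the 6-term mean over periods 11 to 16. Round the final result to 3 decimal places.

2883.333

Sum over 10–15: 2790 + 1764 + 4468 + 3734 + 1367 + 4236 = 18359
Sum over 11–16: 1764 + 4468 + 3734 + 1367 + 4236 + 672 = 16241
CMA at t=13 = (18359 + 16241) / (2·6) = 34600 / 12 = 2883.333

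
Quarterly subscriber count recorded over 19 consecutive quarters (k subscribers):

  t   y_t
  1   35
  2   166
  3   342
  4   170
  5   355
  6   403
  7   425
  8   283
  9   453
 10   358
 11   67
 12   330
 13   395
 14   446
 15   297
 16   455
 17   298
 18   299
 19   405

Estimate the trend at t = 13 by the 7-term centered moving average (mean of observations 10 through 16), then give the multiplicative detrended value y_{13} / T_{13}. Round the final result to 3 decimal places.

Trend T_13 = (358 + 67 + 330 + 395 + 446 + 297 + 455) / 7 = 2348/7 = 335.42857
Ratio to trend: 395 / 335.42857 = 1.178

1.178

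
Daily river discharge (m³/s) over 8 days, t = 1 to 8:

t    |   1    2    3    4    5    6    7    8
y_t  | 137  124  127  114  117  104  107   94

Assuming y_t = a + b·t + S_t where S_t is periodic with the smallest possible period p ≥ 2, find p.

First differences y_{t+1} − y_t: -13, 3, -13, 3, -13, 3, …
The difference pattern repeats every 2 terms and not for any smaller step, so p = 2.

2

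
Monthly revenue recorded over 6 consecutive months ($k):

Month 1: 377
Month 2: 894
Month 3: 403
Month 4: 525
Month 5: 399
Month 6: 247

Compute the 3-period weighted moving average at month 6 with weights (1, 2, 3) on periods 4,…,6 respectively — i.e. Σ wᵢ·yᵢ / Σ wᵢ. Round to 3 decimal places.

344.000

Weighted sum: 1·525 + 2·399 + 3·247 = 525 + 798 + 741 = 2064
Weight total: 1 + 2 + 3 = 6
WMA = 2064 / 6 = 344.000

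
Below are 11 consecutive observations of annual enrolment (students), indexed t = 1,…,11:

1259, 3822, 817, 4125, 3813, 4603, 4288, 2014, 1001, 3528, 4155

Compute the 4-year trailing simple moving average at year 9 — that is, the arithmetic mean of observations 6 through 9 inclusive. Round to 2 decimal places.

Sum of periods 6–9: 4603 + 4288 + 2014 + 1001 = 11906
Divide by 4: 11906 / 4 = 2976.50

2976.50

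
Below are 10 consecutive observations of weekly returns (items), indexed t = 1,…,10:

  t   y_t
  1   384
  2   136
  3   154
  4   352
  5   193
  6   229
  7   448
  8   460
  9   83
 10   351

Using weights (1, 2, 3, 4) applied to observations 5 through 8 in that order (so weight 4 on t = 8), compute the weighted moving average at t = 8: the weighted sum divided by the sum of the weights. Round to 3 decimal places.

383.500

Weighted sum: 1·193 + 2·229 + 3·448 + 4·460 = 193 + 458 + 1344 + 1840 = 3835
Weight total: 1 + 2 + 3 + 4 = 10
WMA = 3835 / 10 = 383.500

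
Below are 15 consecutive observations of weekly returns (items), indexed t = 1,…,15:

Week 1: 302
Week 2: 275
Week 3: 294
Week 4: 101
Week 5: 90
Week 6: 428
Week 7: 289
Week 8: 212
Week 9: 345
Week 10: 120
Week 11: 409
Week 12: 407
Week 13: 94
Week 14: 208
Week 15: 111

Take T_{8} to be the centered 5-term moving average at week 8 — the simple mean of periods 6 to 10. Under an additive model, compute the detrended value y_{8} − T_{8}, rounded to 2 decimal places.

-66.80

Trend T_8 = (428 + 289 + 212 + 345 + 120) / 5 = 1394/5 = 278.8000
Detrended value: 212 − 278.8000 = -66.80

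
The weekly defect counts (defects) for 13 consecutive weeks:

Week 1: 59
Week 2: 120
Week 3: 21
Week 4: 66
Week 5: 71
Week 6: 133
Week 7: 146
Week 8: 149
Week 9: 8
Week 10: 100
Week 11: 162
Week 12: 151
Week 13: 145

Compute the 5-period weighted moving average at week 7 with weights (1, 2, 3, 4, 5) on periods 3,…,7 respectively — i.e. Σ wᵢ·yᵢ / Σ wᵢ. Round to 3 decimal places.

Weighted sum: 1·21 + 2·66 + 3·71 + 4·133 + 5·146 = 21 + 132 + 213 + 532 + 730 = 1628
Weight total: 1 + 2 + 3 + 4 + 5 = 15
WMA = 1628 / 15 = 108.533

108.533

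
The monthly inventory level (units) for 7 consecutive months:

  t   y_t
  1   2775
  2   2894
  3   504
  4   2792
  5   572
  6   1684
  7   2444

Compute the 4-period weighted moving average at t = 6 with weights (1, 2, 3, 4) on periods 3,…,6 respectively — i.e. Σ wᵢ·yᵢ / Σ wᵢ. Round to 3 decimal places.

Weighted sum: 1·504 + 2·2792 + 3·572 + 4·1684 = 504 + 5584 + 1716 + 6736 = 14540
Weight total: 1 + 2 + 3 + 4 = 10
WMA = 14540 / 10 = 1454.000

1454.000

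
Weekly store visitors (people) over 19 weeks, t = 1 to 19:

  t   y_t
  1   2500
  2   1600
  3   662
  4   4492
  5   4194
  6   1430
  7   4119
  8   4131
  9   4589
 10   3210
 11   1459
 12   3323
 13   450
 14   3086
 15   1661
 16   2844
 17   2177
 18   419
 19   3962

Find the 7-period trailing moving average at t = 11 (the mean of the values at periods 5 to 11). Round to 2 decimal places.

Sum of periods 5–11: 4194 + 1430 + 4119 + 4131 + 4589 + 3210 + 1459 = 23132
Divide by 7: 23132 / 7 = 3304.57

3304.57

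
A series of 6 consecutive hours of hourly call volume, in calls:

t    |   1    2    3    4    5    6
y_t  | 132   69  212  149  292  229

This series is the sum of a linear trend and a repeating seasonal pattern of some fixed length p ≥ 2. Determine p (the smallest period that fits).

First differences y_{t+1} − y_t: -63, 143, -63, 143, -63, …
The difference pattern repeats every 2 terms and not for any smaller step, so p = 2.

2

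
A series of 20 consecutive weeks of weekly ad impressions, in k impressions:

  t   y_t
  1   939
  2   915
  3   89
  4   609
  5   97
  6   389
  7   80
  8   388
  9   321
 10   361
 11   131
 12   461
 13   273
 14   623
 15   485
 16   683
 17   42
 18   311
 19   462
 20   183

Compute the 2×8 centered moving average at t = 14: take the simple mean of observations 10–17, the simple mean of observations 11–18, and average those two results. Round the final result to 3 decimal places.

379.250

Sum over 10–17: 361 + 131 + 461 + 273 + 623 + 485 + 683 + 42 = 3059
Sum over 11–18: 131 + 461 + 273 + 623 + 485 + 683 + 42 + 311 = 3009
CMA at t=14 = (3059 + 3009) / (2·8) = 6068 / 16 = 379.250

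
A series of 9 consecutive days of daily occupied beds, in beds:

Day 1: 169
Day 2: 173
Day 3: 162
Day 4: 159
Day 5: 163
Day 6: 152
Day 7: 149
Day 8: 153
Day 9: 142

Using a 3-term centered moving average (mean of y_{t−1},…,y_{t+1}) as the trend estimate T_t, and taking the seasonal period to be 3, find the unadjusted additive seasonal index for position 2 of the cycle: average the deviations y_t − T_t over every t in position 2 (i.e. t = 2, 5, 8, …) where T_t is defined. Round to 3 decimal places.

5.000

Season position 2 occurs at t = 2, 5, 8 (where T_t is defined).
t=2: T_2 = 168.00000; y_2 − T_2 = 173 − 168.00000 = 5.00000
t=5: T_5 = 158.00000; y_5 − T_5 = 163 − 158.00000 = 5.00000
t=8: T_8 = 148.00000; y_8 − T_8 = 153 − 148.00000 = 5.00000
Mean deviation: (5.00000 + 5.00000 + 5.00000) / 3 = 5.000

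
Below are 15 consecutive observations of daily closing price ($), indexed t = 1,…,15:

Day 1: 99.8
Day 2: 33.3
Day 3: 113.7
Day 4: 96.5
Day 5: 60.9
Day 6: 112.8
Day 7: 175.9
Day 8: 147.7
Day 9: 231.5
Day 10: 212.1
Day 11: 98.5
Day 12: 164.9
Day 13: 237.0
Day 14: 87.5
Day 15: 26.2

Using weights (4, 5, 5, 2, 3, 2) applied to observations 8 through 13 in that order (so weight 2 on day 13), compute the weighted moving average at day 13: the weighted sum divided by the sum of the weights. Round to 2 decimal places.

189.26

Weighted sum: 4·147.7 + 5·231.5 + 5·212.1 + 2·98.5 + 3·164.9 + 2·237.0 = 590.8 + 1157.5 + 1060.5 + 197.0 + 494.7 + 474.0 = 3974.5
Weight total: 4 + 5 + 5 + 2 + 3 + 2 = 21
WMA = 3974.5 / 21 = 189.26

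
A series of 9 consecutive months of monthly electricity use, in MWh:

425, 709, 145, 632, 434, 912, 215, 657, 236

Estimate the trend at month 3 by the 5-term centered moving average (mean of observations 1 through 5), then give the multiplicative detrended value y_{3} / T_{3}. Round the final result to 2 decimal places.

Trend T_3 = (425 + 709 + 145 + 632 + 434) / 5 = 2345/5 = 469.0000
Ratio to trend: 145 / 469.0000 = 0.31

0.31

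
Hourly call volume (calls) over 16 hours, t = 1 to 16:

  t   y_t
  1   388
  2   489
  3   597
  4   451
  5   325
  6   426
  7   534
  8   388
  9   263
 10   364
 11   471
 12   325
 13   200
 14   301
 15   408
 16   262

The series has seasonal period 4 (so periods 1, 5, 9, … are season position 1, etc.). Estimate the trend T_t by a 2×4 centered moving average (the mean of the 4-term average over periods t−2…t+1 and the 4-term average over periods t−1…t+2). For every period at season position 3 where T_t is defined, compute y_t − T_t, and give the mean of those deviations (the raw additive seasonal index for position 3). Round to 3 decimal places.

Season position 3 occurs at t = 3, 7, 11 (where T_t is defined).
t=3: T_3 = 473.37500; y_3 − T_3 = 597 − 473.37500 = 123.62500
t=7: T_7 = 410.50000; y_7 − T_7 = 534 − 410.50000 = 123.50000
t=11: T_11 = 347.87500; y_11 − T_11 = 471 − 347.87500 = 123.12500
Mean deviation: (123.62500 + 123.50000 + 123.12500) / 3 = 123.417

123.417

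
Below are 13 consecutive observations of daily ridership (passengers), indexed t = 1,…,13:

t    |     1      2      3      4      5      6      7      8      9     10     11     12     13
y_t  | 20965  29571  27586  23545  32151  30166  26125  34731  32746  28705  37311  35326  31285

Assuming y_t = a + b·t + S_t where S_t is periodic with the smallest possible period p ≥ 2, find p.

First differences y_{t+1} − y_t: 8606, -1985, -4041, 8606, -1985, -4041, 8606, -1985, …
The difference pattern repeats every 3 terms and not for any smaller step, so p = 3.

3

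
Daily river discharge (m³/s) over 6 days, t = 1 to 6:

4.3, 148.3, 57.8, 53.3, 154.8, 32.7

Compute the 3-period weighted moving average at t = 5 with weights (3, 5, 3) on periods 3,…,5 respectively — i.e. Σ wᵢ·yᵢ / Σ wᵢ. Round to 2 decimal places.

82.21

Weighted sum: 3·57.8 + 5·53.3 + 3·154.8 = 173.4 + 266.5 + 464.4 = 904.3
Weight total: 3 + 5 + 3 = 11
WMA = 904.3 / 11 = 82.21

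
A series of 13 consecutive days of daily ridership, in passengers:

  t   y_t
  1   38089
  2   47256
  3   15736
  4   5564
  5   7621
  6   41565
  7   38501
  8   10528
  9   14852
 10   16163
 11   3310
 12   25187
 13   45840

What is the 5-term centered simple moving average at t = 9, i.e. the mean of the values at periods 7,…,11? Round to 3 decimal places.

16670.800

Sum of periods 7–11: 38501 + 10528 + 14852 + 16163 + 3310 = 83354
Divide by 5: 83354 / 5 = 16670.800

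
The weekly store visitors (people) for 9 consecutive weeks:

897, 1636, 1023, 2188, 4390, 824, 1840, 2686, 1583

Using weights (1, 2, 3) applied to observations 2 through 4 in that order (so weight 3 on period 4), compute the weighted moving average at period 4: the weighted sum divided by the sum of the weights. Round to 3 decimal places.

1707.667

Weighted sum: 1·1636 + 2·1023 + 3·2188 = 1636 + 2046 + 6564 = 10246
Weight total: 1 + 2 + 3 = 6
WMA = 10246 / 6 = 1707.667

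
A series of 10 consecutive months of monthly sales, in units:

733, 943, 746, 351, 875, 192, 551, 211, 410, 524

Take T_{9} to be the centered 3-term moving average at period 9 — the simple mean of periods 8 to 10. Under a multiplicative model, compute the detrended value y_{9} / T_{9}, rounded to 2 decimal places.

1.07

Trend T_9 = (211 + 410 + 524) / 3 = 1145/3 = 381.6667
Ratio to trend: 410 / 381.6667 = 1.07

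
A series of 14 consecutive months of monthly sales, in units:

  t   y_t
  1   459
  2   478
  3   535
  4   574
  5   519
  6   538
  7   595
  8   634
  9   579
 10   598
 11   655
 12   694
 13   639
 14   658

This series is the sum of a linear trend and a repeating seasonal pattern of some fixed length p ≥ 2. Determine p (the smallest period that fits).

4

First differences y_{t+1} − y_t: 19, 57, 39, -55, 19, 57, 39, -55, 19, 57, …
The difference pattern repeats every 4 terms and not for any smaller step, so p = 4.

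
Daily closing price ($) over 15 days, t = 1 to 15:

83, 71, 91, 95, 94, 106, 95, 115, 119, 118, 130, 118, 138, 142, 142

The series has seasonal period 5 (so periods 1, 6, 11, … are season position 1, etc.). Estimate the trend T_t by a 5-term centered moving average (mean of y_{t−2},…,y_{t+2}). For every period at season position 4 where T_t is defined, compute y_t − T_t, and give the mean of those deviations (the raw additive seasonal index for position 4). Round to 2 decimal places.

Season position 4 occurs at t = 4, 9 (where T_t is defined).
t=4: T_4 = 91.4000; y_4 − T_4 = 95 − 91.4000 = 3.6000
t=9: T_9 = 115.4000; y_9 − T_9 = 119 − 115.4000 = 3.6000
Mean deviation: (3.6000 + 3.6000) / 2 = 3.60

3.60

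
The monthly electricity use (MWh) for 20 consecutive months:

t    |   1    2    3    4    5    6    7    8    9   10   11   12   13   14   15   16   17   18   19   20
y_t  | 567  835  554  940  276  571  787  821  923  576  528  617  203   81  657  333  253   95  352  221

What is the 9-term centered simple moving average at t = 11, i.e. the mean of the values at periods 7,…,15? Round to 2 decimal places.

577.00

Sum of periods 7–15: 787 + 821 + 923 + 576 + 528 + 617 + 203 + 81 + 657 = 5193
Divide by 9: 5193 / 9 = 577.00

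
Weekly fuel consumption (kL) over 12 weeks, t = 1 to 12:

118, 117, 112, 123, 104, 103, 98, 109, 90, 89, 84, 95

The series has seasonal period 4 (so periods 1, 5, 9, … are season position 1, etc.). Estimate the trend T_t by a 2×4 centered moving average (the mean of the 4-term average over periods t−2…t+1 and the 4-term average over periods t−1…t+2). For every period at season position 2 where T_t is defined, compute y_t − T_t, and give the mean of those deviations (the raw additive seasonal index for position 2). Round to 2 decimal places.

-2.25

Season position 2 occurs at t = 6, 10 (where T_t is defined).
t=6: T_6 = 105.2500; y_6 − T_6 = 103 − 105.2500 = -2.2500
t=10: T_10 = 91.2500; y_10 − T_10 = 89 − 91.2500 = -2.2500
Mean deviation: (-2.2500 + -2.2500) / 2 = -2.25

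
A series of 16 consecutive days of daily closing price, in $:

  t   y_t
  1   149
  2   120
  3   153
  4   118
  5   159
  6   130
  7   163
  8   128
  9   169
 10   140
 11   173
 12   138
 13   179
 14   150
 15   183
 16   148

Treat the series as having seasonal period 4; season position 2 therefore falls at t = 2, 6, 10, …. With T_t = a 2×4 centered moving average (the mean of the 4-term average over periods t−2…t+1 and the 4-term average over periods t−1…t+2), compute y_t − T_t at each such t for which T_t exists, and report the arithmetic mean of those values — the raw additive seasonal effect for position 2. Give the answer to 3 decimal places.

-13.750

Season position 2 occurs at t = 6, 10, 14 (where T_t is defined).
t=6: T_6 = 143.75000; y_6 − T_6 = 130 − 143.75000 = -13.75000
t=10: T_10 = 153.75000; y_10 − T_10 = 140 − 153.75000 = -13.75000
t=14: T_14 = 163.75000; y_14 − T_14 = 150 − 163.75000 = -13.75000
Mean deviation: (-13.75000 + -13.75000 + -13.75000) / 3 = -13.750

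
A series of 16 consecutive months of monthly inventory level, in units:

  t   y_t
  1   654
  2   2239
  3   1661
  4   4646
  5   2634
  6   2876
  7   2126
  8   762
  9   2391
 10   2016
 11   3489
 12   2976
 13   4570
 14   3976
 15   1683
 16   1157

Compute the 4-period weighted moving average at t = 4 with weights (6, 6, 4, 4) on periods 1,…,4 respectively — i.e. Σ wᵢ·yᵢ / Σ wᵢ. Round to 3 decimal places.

Weighted sum: 6·654 + 6·2239 + 4·1661 + 4·4646 = 3924 + 13434 + 6644 + 18584 = 42586
Weight total: 6 + 6 + 4 + 4 = 20
WMA = 42586 / 20 = 2129.300

2129.300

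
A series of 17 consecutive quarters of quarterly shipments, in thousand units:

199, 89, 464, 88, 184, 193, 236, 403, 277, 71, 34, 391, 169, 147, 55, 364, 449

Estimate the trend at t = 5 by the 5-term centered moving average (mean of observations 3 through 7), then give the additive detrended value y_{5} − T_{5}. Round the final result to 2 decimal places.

Trend T_5 = (464 + 88 + 184 + 193 + 236) / 5 = 1165/5 = 233.0000
Detrended value: 184 − 233.0000 = -49.00

-49.00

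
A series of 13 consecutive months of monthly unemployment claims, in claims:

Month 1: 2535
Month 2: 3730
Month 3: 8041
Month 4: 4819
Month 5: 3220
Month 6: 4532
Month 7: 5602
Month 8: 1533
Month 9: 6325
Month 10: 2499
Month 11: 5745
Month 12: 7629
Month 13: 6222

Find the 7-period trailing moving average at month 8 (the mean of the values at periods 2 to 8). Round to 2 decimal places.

4496.71

Sum of periods 2–8: 3730 + 8041 + 4819 + 3220 + 4532 + 5602 + 1533 = 31477
Divide by 7: 31477 / 7 = 4496.71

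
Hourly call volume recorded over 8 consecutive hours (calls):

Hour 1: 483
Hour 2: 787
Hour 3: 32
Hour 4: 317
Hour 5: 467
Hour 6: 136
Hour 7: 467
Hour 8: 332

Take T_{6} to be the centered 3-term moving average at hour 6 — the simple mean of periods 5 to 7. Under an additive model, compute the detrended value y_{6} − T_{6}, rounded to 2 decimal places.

Trend T_6 = (467 + 136 + 467) / 3 = 1070/3 = 356.6667
Detrended value: 136 − 356.6667 = -220.67

-220.67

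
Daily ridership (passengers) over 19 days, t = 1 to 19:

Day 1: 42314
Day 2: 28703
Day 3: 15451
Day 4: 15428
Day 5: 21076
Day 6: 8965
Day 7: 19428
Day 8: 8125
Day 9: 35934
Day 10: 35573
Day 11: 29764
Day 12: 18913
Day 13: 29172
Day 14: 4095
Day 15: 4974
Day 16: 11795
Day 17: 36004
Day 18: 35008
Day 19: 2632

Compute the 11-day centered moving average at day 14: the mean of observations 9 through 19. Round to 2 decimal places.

Sum of periods 9–19: 35934 + 35573 + 29764 + 18913 + 29172 + 4095 + 4974 + 11795 + 36004 + 35008 + 2632 = 243864
Divide by 11: 243864 / 11 = 22169.45

22169.45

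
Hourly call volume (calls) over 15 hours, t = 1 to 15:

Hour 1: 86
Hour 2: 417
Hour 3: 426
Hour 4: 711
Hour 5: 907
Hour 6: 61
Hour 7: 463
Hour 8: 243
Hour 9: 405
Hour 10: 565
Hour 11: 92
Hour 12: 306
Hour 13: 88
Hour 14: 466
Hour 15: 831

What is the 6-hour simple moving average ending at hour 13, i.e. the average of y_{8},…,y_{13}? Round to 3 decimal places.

283.167

Sum of periods 8–13: 243 + 405 + 565 + 92 + 306 + 88 = 1699
Divide by 6: 1699 / 6 = 283.167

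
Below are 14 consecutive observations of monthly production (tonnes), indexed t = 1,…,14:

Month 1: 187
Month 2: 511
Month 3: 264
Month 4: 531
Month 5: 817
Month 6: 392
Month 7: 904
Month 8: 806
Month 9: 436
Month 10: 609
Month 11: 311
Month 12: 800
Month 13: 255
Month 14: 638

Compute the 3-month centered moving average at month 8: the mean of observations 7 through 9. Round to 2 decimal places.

715.33

Sum of periods 7–9: 904 + 806 + 436 = 2146
Divide by 3: 2146 / 3 = 715.33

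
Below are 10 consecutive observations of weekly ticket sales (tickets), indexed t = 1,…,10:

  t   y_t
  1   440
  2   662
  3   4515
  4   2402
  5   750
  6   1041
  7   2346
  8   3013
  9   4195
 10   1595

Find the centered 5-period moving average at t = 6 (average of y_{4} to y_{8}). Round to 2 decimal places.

Sum of periods 4–8: 2402 + 750 + 1041 + 2346 + 3013 = 9552
Divide by 5: 9552 / 5 = 1910.40

1910.40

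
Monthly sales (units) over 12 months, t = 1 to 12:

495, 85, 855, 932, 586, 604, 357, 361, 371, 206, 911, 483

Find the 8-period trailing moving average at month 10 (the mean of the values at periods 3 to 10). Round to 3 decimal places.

534.000

Sum of periods 3–10: 855 + 932 + 586 + 604 + 357 + 361 + 371 + 206 = 4272
Divide by 8: 4272 / 8 = 534.000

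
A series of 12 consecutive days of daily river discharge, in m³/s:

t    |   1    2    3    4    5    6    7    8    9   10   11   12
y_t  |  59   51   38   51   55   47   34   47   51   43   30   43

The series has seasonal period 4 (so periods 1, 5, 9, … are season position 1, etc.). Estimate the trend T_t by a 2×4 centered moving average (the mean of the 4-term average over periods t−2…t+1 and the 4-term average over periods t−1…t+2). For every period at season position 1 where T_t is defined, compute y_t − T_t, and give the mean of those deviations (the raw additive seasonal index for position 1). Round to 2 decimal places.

Season position 1 occurs at t = 5, 9 (where T_t is defined).
t=5: T_5 = 47.2500; y_5 − T_5 = 55 − 47.2500 = 7.7500
t=9: T_9 = 43.2500; y_9 − T_9 = 51 − 43.2500 = 7.7500
Mean deviation: (7.7500 + 7.7500) / 2 = 7.75

7.75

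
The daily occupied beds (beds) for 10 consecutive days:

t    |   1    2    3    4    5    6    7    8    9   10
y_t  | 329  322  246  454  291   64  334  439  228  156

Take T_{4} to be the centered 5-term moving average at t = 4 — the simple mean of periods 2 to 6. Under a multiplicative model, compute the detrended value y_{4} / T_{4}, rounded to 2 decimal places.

Trend T_4 = (322 + 246 + 454 + 291 + 64) / 5 = 1377/5 = 275.4000
Ratio to trend: 454 / 275.4000 = 1.65

1.65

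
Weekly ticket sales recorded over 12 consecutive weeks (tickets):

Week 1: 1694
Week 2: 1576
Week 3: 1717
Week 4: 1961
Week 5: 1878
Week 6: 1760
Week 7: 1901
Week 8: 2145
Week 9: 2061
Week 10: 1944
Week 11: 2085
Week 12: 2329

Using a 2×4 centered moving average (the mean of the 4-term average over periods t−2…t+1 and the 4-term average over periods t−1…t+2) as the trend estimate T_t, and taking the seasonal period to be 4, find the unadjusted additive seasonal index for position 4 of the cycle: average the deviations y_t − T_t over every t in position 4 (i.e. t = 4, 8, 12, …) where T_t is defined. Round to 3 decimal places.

155.125

Season position 4 occurs at t = 4, 8 (where T_t is defined).
t=4: T_4 = 1806.00000; y_4 − T_4 = 1961 − 1806.00000 = 155.00000
t=8: T_8 = 1989.75000; y_8 − T_8 = 2145 − 1989.75000 = 155.25000
Mean deviation: (155.00000 + 155.25000) / 2 = 155.125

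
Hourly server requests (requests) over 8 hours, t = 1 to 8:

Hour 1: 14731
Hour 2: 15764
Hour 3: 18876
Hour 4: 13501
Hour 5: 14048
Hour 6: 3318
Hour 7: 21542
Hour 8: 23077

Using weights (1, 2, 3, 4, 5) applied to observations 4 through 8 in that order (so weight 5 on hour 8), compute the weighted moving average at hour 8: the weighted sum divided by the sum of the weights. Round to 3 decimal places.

Weighted sum: 1·13501 + 2·14048 + 3·3318 + 4·21542 + 5·23077 = 13501 + 28096 + 9954 + 86168 + 115385 = 253104
Weight total: 1 + 2 + 3 + 4 + 5 = 15
WMA = 253104 / 15 = 16873.600

16873.600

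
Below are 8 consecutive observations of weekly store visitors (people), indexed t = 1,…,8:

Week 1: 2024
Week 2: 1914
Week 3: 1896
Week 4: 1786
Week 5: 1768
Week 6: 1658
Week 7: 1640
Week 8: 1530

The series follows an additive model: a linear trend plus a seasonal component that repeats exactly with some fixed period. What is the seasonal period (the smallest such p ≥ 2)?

First differences y_{t+1} − y_t: -110, -18, -110, -18, -110, -18, …
The difference pattern repeats every 2 terms and not for any smaller step, so p = 2.

2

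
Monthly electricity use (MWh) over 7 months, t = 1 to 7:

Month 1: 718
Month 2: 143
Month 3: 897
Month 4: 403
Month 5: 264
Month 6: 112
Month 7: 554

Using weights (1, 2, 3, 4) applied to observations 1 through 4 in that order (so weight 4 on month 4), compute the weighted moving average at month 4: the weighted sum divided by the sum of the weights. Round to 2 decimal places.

Weighted sum: 1·718 + 2·143 + 3·897 + 4·403 = 718 + 286 + 2691 + 1612 = 5307
Weight total: 1 + 2 + 3 + 4 = 10
WMA = 5307 / 10 = 530.70

530.70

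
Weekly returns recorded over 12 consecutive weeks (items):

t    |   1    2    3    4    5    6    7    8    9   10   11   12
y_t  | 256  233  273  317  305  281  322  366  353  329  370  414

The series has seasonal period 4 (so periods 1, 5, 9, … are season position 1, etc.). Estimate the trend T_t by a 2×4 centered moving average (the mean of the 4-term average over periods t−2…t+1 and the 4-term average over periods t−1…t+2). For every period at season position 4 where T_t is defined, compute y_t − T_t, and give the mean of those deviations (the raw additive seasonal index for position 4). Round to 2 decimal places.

29.25

Season position 4 occurs at t = 4, 8 (where T_t is defined).
t=4: T_4 = 288.0000; y_4 − T_4 = 317 − 288.0000 = 29.0000
t=8: T_8 = 336.5000; y_8 − T_8 = 366 − 336.5000 = 29.5000
Mean deviation: (29.0000 + 29.5000) / 2 = 29.25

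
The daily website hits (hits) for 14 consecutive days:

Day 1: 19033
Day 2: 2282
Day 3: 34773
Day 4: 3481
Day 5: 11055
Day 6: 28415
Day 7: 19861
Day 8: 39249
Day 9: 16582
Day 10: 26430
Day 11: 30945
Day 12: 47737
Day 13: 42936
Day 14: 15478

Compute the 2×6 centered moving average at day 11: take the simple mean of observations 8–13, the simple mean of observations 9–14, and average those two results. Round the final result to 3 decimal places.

31998.917

Sum over 8–13: 39249 + 16582 + 26430 + 30945 + 47737 + 42936 = 203879
Sum over 9–14: 16582 + 26430 + 30945 + 47737 + 42936 + 15478 = 180108
CMA at t=11 = (203879 + 180108) / (2·6) = 383987 / 12 = 31998.917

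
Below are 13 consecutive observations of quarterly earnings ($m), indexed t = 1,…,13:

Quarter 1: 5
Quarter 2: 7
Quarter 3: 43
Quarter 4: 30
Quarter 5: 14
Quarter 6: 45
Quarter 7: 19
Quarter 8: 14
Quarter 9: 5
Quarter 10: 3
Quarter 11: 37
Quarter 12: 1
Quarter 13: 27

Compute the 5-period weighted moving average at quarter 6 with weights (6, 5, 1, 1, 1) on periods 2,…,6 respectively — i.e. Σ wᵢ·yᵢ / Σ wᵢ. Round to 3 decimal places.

24.714

Weighted sum: 6·7 + 5·43 + 1·30 + 1·14 + 1·45 = 42 + 215 + 30 + 14 + 45 = 346
Weight total: 6 + 5 + 1 + 1 + 1 = 14
WMA = 346 / 14 = 24.714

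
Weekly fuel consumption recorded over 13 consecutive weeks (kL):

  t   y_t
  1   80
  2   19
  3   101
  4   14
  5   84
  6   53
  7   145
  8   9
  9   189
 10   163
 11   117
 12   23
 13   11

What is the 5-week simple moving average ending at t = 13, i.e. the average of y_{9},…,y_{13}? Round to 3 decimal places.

100.600

Sum of periods 9–13: 189 + 163 + 117 + 23 + 11 = 503
Divide by 5: 503 / 5 = 100.600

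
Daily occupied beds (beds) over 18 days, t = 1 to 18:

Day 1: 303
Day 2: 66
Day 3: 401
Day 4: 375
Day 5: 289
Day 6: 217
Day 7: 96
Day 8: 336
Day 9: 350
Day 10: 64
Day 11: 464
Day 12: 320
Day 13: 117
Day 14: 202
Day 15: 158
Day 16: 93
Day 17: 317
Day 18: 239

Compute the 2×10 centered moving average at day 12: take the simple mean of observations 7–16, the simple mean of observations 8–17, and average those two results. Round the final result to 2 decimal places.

Sum over 7–16: 96 + 336 + 350 + 64 + 464 + 320 + 117 + 202 + 158 + 93 = 2200
Sum over 8–17: 336 + 350 + 64 + 464 + 320 + 117 + 202 + 158 + 93 + 317 = 2421
CMA at t=12 = (2200 + 2421) / (2·10) = 4621 / 20 = 231.05

231.05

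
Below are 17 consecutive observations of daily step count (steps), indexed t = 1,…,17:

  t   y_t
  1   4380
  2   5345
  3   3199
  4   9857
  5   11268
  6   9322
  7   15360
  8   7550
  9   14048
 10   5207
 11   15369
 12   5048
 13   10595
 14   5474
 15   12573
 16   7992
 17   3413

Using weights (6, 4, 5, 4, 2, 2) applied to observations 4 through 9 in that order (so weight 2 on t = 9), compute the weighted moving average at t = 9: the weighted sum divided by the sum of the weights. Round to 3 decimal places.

Weighted sum: 6·9857 + 4·11268 + 5·9322 + 4·15360 + 2·7550 + 2·14048 = 59142 + 45072 + 46610 + 61440 + 15100 + 28096 = 255460
Weight total: 6 + 4 + 5 + 4 + 2 + 2 = 23
WMA = 255460 / 23 = 11106.957

11106.957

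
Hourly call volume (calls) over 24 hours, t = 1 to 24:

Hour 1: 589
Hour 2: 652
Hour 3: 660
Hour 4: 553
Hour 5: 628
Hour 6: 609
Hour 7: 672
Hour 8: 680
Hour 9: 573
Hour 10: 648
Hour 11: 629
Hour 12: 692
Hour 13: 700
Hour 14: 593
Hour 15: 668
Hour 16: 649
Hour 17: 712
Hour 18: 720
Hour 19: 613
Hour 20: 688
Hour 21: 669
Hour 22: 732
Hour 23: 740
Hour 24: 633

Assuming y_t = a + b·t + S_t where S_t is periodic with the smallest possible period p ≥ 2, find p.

First differences y_{t+1} − y_t: 63, 8, -107, 75, -19, 63, 8, -107, 75, -19, 63, 8, …
The difference pattern repeats every 5 terms and not for any smaller step, so p = 5.

5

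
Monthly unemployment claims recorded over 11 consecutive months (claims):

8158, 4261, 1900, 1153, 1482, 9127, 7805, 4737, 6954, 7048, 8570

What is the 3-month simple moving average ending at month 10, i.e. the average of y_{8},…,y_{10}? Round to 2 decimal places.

6246.33

Sum of periods 8–10: 4737 + 6954 + 7048 = 18739
Divide by 3: 18739 / 3 = 6246.33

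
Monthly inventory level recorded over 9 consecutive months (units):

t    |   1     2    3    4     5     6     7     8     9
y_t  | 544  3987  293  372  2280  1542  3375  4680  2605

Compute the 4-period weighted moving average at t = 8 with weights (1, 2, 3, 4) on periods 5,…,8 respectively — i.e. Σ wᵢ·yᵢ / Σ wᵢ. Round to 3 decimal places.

Weighted sum: 1·2280 + 2·1542 + 3·3375 + 4·4680 = 2280 + 3084 + 10125 + 18720 = 34209
Weight total: 1 + 2 + 3 + 4 = 10
WMA = 34209 / 10 = 3420.900

3420.900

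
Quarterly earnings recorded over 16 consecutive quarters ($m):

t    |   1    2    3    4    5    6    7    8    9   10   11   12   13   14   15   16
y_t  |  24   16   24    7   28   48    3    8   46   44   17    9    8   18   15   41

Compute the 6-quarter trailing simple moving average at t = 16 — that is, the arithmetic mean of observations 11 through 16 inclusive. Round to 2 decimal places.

18.00

Sum of periods 11–16: 17 + 9 + 8 + 18 + 15 + 41 = 108
Divide by 6: 108 / 6 = 18.00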